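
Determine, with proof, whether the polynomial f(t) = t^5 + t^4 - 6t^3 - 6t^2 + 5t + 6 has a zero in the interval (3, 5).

f has no root in that interval.

The endpoint values f(3) = 129 and f(5) = 2881 are both positive. Claim: f(t) > 0 for every t in (3, 5).
Substitute t = 3 + u, where 0 < u < 2 on the interval. Expanding, f(3 + u) = u^5 + 16u^4 + 96u^3 + 264u^2 + 320u + 129.
The nonzero coefficients here are all positive, so for u > 0 every term is positive (or zero), and the constant term 129 is strictly positive.
So f is strictly positive on (3, 5); no root exists in the interval.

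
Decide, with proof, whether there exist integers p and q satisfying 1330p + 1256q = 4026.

p = 309, q = -324

Since gcd(1330, 1256) = 2 and 4026 = 2·2013, Bézout's identity guarantees a solution.
Dividing through by 2 reduces the equation to 665p + 628q = 2013.
Dividing repeatedly: 665 = 1·628 + 37, 628 = 16·37 + 36, 37 = 1·36 + 1, 36 = 36·1 + 0.
Working back up the chain: 1 = 37 − 1·36 = 37 − (628 − 16·37) = −628 + 17·37 = −628 + 17·(665 − 1·628) = 17·665 − 18·628. So 665·17 + 628·(-18) = 1.
Multiplying through by 2013: p = 17·2013 = 34221, q = (-18)·2013 = -36234 is a solution.
Subtracting 54·628 from p and adding 54·665 to q gives the tidier solution (309, -324).
Indeed 1330·309 + 1256·(-324) = 410970 − 406944 = 4026.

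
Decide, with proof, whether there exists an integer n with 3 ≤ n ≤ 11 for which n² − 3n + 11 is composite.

At n = 5: 5² − 3·5 + 11 = 21 = 3·7, which is composite.

n = 5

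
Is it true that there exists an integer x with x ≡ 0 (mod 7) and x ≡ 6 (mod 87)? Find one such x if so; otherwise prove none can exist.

Since 7 and 87 share no common factor, CRT says the pair of congruences has a solution (unique mod 609).
Write x = 0 + 7t and require 0 + 7t ≡ 6 (mod 87), i.e. 7t ≡ 6 (mod 87).
Since 7·25 = 175 = 2·87 + 1, the inverse of 7 mod 87 is 25.
Therefore t ≡ 25·6 = 150 ≡ 63 (mod 87).
With t = 63: x = 0 + 7·63 = 441.
Check: 441 mod 7 = 0, 441 mod 87 = 6. ✓

x = 441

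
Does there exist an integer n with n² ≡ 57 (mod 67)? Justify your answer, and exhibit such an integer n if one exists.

Apply Euler's criterion with the prime 67: 57 is a quadratic residue iff 57^33 ≡ 1 (mod 67), and a non-residue iff it is ≡ −1.
Squaring successively (mod 67): 57^2 = 3249 ≡ 33; 57^4 ≡ 33² = 1089 ≡ 17; 57^8 ≡ 17² = 289 ≡ 21; 57^16 ≡ 21² = 441 ≡ 39; 57^32 ≡ 39² = 1521 ≡ 47.
Since 33 = 32 + 1, 57^33 ≡ 47 · 57; multiplying out mod 67: 47·57 = 2679 ≡ 66. Thus 57^33 ≡ 66 ≡ −1 (mod 67).
The value −1 means 57 is a non-residue modulo 67, so n² ≡ 57 (mod 67) is impossible.

No such integer exists.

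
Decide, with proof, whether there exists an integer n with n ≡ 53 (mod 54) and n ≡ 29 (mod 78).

Here gcd(54, 78) = 6, and both 53 and 29 leave remainder 5 mod 6, so the system is consistent.
Step through n = 53, 53 + 54, 53 + 2·54, …: the values 53, 107 reduce mod 78 to 53, 29. The value 107 hits 29.
Verify: 107 = 1·54 + 53 and 107 = 1·78 + 29. ✓

n = 107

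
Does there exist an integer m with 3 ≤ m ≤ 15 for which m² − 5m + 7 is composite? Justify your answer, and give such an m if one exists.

m = 12

At m = 12: 12² − 5·12 + 7 = 91 = 7·13, which is composite.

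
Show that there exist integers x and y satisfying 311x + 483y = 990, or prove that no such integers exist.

311 and 483 are coprime, so 311x + 483y ranges over all of ℤ.
Run the Euclidean algorithm on 483 and 311: 483 = 1·311 + 172, 311 = 1·172 + 139, 172 = 1·139 + 33, 139 = 4·33 + 7, 33 = 4·7 + 5, 7 = 1·5 + 2, 5 = 2·2 + 1, 2 = 2·1 + 0.
Back-substituting, 1 = 5 − 2·2 = 5 − 2·(7 − 1·5) = −2·7 + 3·5 = −2·7 + 3·(33 − 4·7) = 3·33 − 14·7 = 3·33 − 14·(139 − 4·33) = −14·139 + 59·33 = −14·139 + 59·(172 − 1·139) = 59·172 − 73·139 = 59·172 − 73·(311 − 1·172) = −73·311 + 132·172 = −73·311 + 132·(483 − 1·311) = 132·483 − 205·311; that is, 311·(-205) + 483·132 = 1.
Times 990: 311·(-202950) + 483·130680 = 990, so (-202950, 130680) solves it.
The general solution is x = -202950 + 483k, y = 130680 − 311k; taking k = 421 gives the smaller pair x = 393, y = -251.
Indeed 311·393 + 483·(-251) = 122223 − 121233 = 990.

x = 393, y = -251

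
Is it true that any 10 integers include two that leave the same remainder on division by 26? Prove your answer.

No, the set {124, 125, 126, 127, 128, 129, 130, 131, 132, 133} is a counterexample.

Consider the 10 integers 124, 125, …, 133. They lie in distinct residue classes modulo 26, since 10 ≤ 26.
So no two of them leave the same remainder on division by 26; the claim fails for this set.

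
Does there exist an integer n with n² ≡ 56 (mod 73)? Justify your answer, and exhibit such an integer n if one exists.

Apply Euler's criterion with the prime 73: 56 is a quadratic residue iff 56^36 ≡ 1 (mod 73), and a non-residue iff it is ≡ −1.
Repeated squaring mod 73: 56^2 = 3136 ≡ 70; 56^4 ≡ 70² = 4900 ≡ 9; 56^8 ≡ 9² = 81 ≡ 8; 56^16 ≡ 8² = 64 ≡ 64; 56^32 ≡ 64² = 4096 ≡ 8.
Since 36 = 32 + 4, 56^36 ≡ 8 · 9; multiplying out mod 73: 8·9 = 72 ≡ 72. Thus 56^36 ≡ 72 ≡ −1 (mod 73).
The value −1 means 56 is a non-residue modulo 73, so n² ≡ 56 (mod 73) is impossible.

No such integer exists.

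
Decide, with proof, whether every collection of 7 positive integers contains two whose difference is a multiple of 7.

Consider the 7 integers 29, 30, …, 35. They lie in distinct residue classes modulo 7, since 7 ≤ 7.
The differences between them range over 1, …, 6, none of which is divisible by 7.

No, the set {29, 30, 31, 32, 33, 34, 35} is a counterexample.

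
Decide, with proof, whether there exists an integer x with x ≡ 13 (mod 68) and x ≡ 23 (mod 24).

There is no such integer.

gcd(68, 24) = 4. If x ≡ 13 (mod 68) and x ≡ 23 (mod 24), then x ≡ 13 (mod 4) and x ≡ 23 (mod 4).
However 13 ≡ 1 and 23 ≡ 3 (mod 4), and 1 ≠ 3.
Therefore no such x exists.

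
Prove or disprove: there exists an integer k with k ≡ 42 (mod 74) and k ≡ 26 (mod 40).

The moduli are not coprime: gcd(74, 40) = 2. Compatibility requires 2 ∣ (26 − 42) = -16, which holds, so solutions exist.
Write k = 42 + 74t. Then 74t ≡ 26 − 42 ≡ 24 (mod 40); dividing through by 2 gives 37t ≡ 12 (mod 20).
37 ≡ 17 (mod 20), so this reads 17t ≡ 12 (mod 20). Since 17·13 = 221 = 11·20 + 1, the inverse of 17 mod 20 is 13.
Therefore t ≡ 13·12 = 156 ≡ 16 (mod 20).
Then k = 42 + 74·16 = 1226.
Check: 1226 mod 74 = 42, 1226 mod 40 = 26. ✓

k = 1226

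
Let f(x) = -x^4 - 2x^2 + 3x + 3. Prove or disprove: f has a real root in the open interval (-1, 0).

f(-1) = -3 and f(0) = 3, which have opposite signs.
As a polynomial, f is continuous on every closed interval.
By the Intermediate Value Theorem f must vanish at some point of (-1, 0).

Such a root exists.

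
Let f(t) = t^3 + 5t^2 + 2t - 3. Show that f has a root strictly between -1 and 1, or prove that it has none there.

f(-1) = -1 and f(1) = 5, which have opposite signs.
As a polynomial, f is continuous on every closed interval.
By the Intermediate Value Theorem, f takes the value 0 somewhere in the open interval.

Yes, f has a root in the interval.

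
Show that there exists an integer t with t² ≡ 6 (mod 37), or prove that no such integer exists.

No, no such integer exists.

37 is prime, so by Euler's criterion 6 is a square mod 37 iff 6^((37−1)/2) = 6^18 ≡ 1 (mod 37).
Repeated squaring mod 37: 6^2 = 36 ≡ 36; 6^4 ≡ 36² = 1296 ≡ 1; 6^8 ≡ 1² = 1 ≡ 1; 6^16 ≡ 1² = 1 ≡ 1.
Since 18 = 16 + 2, 6^18 ≡ 1 · 36; multiplying out mod 37: 1·36 = 36 ≡ 36. Thus 6^18 ≡ 36 ≡ −1 (mod 37).
The value −1 means 6 is a non-residue modulo 37, so t² ≡ 6 (mod 37) is impossible.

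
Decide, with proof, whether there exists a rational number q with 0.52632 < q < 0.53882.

q = 7/13

Look for a denominator N such that an integer falls strictly between N·0.52632 and N·0.53882. N = 13 works: 13·0.52632 = 6.84216 < 7 < 7.00466 = 13·0.53882.
So q = 7/13 works: it is a ratio of integers, and dividing 13·0.52632 < 7 < 13·0.53882 through by 13 gives 0.52632 < 7/13 < 0.53882.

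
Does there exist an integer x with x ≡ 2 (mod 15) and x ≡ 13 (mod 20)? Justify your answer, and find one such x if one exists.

Reduce both congruences modulo 5, which divides 15 and 20: they say x ≡ 2 (mod 5) and x ≡ 13 (mod 5).
But 2 mod 5 = 2 while 13 mod 5 = 3, a contradiction.
Hence the system has no solution.

There is no such integer.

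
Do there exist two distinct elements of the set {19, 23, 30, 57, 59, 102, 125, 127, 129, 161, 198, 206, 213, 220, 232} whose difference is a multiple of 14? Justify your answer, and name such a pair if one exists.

Both 30 and 198 leave remainder 2 on division by 14; their difference 168 = 12·14 is a multiple of 14.

Yes: 30 and 198.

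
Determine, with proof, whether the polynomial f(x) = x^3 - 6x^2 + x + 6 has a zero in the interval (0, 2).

Such a root exists.

f(0) = 6 and f(2) = -8, which have opposite signs.
Since f is a polynomial it is continuous on [0, 2].
By the Intermediate Value Theorem, f takes the value 0 somewhere in the open interval.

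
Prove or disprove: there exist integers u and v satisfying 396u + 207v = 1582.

There are no such integers.

Any value of 396u + 207v is a multiple of gcd(396, 207) = 9.
But 1582 = 9·175 + 7, so 9 ∤ 1582.
Therefore 396u + 207v = 1582 has no solution in integers.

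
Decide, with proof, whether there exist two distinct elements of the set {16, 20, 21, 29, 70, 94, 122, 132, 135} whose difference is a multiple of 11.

Reduce each element modulo 11: 16↦5, 20↦9, 21↦10, 29↦7, 70↦4, 94↦6, 122↦1, 132↦0, 135↦3.
These 9 residues are pairwise different, hence no difference of two elements is divisible by 11.

There is no such pair.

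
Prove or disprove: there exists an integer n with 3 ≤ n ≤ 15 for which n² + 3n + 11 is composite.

At n = 8: 8² + 3·8 + 11 = 99 = 3·33, which is composite.

n = 8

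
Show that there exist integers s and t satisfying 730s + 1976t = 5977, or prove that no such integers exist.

Any value of 730s + 1976t is a multiple of gcd(730, 1976) = 2.
But 5977 = 2·2988 + 1, so 2 ∤ 5977.
Therefore 730s + 1976t = 5977 has no solution in integers.

No such integers exist.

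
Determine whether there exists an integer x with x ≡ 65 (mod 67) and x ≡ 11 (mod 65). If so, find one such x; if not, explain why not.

x = 2611

The moduli 67 and 65 are coprime, so by the Chinese Remainder Theorem a unique solution modulo 4355 exists.
Any solution of the first congruence is x = 65 + 67t; substituting into the second, 67t ≡ 11 − 65 ≡ 11 (mod 65).
67 ≡ 2 (mod 65), so this reads 2t ≡ 11 (mod 65). Invert 2 mod 65 by the Euclidean algorithm: 65 = 32·2 + 1, 2 = 2·1 + 0; back-substituting, 1 = 65 − 32·2. Hence 2·(-32) ≡ 1, so 2⁻¹ ≡ -32 ≡ 33 (mod 65).
Therefore t ≡ 33·11 = 363 ≡ 38 (mod 65).
With t = 38: x = 65 + 67·38 = 2611.
Check: 2611 mod 67 = 65, 2611 mod 65 = 11. ✓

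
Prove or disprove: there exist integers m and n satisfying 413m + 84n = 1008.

m = 0, n = 12

gcd(413, 84) = 7, and 7 divides 1008, so integer solutions exist.
Dividing through by 7 reduces the equation to 59m + 12n = 144.
Dividing repeatedly: 59 = 4·12 + 11, 12 = 1·11 + 1, 11 = 11·1 + 0.
Back-substituting, 1 = 12 − 1·11 = 12 − (59 − 4·12) = −59 + 5·12; that is, 59·(-1) + 12·5 = 1.
Times 144: 59·(-144) + 12·720 = 144, so (-144, 720) solves it.
The general solution is m = -144 + 12k, n = 720 − 59k; taking k = 12 gives the smaller pair m = 0, n = 12.
Check: 413·0 + 84·12 = 0 + 1008 = 1008. ✓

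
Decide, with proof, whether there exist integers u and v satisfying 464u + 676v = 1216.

u = 125, v = -84

gcd(464, 676) = 4, and 4 divides 1216, so integer solutions exist.
Dividing through by 4 reduces the equation to 116u + 169v = 304.
Euclidean algorithm: 169 = 1·116 + 53, 116 = 2·53 + 10, 53 = 5·10 + 3, 10 = 3·3 + 1, 3 = 3·1 + 0.
Working back up the chain: 1 = 10 − 3·3 = 10 − 3·(53 − 5·10) = −3·53 + 16·10 = −3·53 + 16·(116 − 2·53) = 16·116 − 35·53 = 16·116 − 35·(169 − 1·116) = −35·169 + 51·116. So 116·51 + 169·(-35) = 1.
Scaling by 304 gives the particular solution (u, v) = (15504, -10640).
Subtracting 91·169 from u and adding 91·116 to v gives the tidier solution (125, -84).
Check: 464·125 + 676·(-84) = 58000 − 56784 = 1216. ✓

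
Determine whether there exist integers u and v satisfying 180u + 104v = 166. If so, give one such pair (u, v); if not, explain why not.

Any value of 180u + 104v is a multiple of gcd(180, 104) = 4.
However 166 leaves remainder 2 on division by 4.
Therefore 180u + 104v = 166 has no solution in integers.

No such integers exist.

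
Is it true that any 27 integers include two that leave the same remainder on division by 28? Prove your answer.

Consider the 27 integers 95, 96, …, 121. They lie in distinct residue classes modulo 28, since 27 ≤ 28.
Hence this collection has no pair with equal remainders mod 28, disproving the claim.

No, the set {95, 96, 97, 98, 99, 100, 101, 102, 103, 104, 105, 106, 107, 108, 109, 110, 111, 112, 113, 114, 115, 116, 117, 118, 119, 120, 121} is a counterexample.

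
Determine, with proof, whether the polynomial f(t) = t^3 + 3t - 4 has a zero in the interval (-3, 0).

f has no root in that interval.

f(-3) = -40 and f(0) = -4, both negative.
f'(t) = 3t^2 + 3 has discriminant 0² − 4·3·3 = -36 < 0, so f' has no real roots and is positive for every real t.
So f is strictly increasing; between -3 and 0 its values lie between f(-3) = -40 and f(0) = -4, all negative. Therefore f has no root in (-3, 0).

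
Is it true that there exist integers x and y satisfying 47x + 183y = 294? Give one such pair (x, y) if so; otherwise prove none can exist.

x = 162, y = -40

47 and 183 are coprime, so 47x + 183y ranges over all of ℤ.
Run the Euclidean algorithm on 183 and 47: 183 = 3·47 + 42, 47 = 1·42 + 5, 42 = 8·5 + 2, 5 = 2·2 + 1, 2 = 2·1 + 0.
Working back up the chain: 1 = 5 − 2·2 = 5 − 2·(42 − 8·5) = −2·42 + 17·5 = −2·42 + 17·(47 − 1·42) = 17·47 − 19·42 = 17·47 − 19·(183 − 3·47) = −19·183 + 74·47. So 47·74 + 183·(-19) = 1.
Multiplying through by 294: x = 74·294 = 21756, y = (-19)·294 = -5586 is a solution.
The general solution is x = 21756 + 183k, y = -5586 − 47k; taking k = -118 gives the smaller pair x = 162, y = -40.
Check: 47·162 + 183·(-40) = 7614 − 7320 = 294. ✓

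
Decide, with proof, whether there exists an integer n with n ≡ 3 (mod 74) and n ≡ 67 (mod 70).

gcd(74, 70) = 2. A simultaneous solution exists iff 3 ≡ 67 (mod 2); here 3 mod 2 = 1 = 67 mod 2, so it does.
Write n = 3 + 74t. Then 74t ≡ 67 − 3 ≡ 64 (mod 70); dividing through by 2 gives 37t ≡ 32 (mod 35).
37 ≡ 2 (mod 35), so this reads 2t ≡ 32 (mod 35). Note 2·18 = 36 ≡ 1 (mod 35) (as 36 − 1 = 1·35), so 2⁻¹ ≡ 18.
Multiplying by 18: t ≡ 18·32 = 576 ≡ 16 (mod 35).
Then n = 3 + 74·16 = 1187.
Verify: 1187 = 16·74 + 3 and 1187 = 16·70 + 67. ✓

n = 1187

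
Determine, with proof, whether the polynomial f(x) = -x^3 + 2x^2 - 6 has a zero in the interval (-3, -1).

f(-3) = 39 and f(-1) = -3, which have opposite signs.
f is continuous everywhere (it is a polynomial), in particular on [-3, -1].
By the Intermediate Value Theorem, f takes the value 0 somewhere in the open interval.

Such a root exists.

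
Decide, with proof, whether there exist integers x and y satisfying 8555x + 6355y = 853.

Any value of 8555x + 6355y is a multiple of gcd(8555, 6355) = 5.
But 853 is not a multiple of 5 (it leaves remainder 3).
Therefore 8555x + 6355y = 853 has no solution in integers.

No, no such integers exist.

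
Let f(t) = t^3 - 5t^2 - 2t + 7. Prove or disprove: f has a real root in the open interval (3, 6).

f(3) = -17 and f(6) = 31, which have opposite signs.
As a polynomial, f is continuous on every closed interval.
By the Intermediate Value Theorem, f takes the value 0 somewhere in the open interval.

Such a root exists.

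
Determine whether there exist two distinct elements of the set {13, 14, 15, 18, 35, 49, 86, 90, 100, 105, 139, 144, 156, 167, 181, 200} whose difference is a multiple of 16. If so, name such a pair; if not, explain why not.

Residues mod 16: 13↦13, 14↦14, 15↦15, 18↦2, 35↦3, 49↦1, 86↦6, 90↦10, 100↦4, 105↦9, 139↦11, 144↦0, 156↦12, 167↦7, 181↦5, 200↦8.
These 16 residues are pairwise different, hence no difference of two elements is divisible by 16.

There is no such pair.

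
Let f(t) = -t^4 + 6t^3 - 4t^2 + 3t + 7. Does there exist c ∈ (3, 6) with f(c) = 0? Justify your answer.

Such a root exists.

f(3) = 61 and f(6) = -119, which have opposite signs.
As a polynomial, f is continuous on every closed interval.
By the Intermediate Value Theorem, f takes the value 0 somewhere in the open interval.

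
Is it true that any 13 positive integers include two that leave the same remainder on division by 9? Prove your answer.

Each integer lies in one of the 9 residue classes modulo 9.
Since 13 > 9, two of the 13 integers must share a residue class by the pigeonhole principle; call them a and b.
That is, a and b leave the same remainder on division by 9, as claimed.

Yes.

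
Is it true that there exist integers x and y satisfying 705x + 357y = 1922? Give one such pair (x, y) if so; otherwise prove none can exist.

There are no such integers.

gcd(705, 357) = 3, so every integer of the form 705x + 357y is a multiple of 3.
However 1922 leaves remainder 2 on division by 3.
Hence no integers x, y satisfy the equation.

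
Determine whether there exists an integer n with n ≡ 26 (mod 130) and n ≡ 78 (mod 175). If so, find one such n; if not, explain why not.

No, no such integer exists.

gcd(130, 175) = 5. If n ≡ 26 (mod 130) and n ≡ 78 (mod 175), then n ≡ 26 (mod 5) and n ≡ 78 (mod 5).
But 26 mod 5 = 1 while 78 mod 5 = 3, a contradiction.
Therefore no such n exists.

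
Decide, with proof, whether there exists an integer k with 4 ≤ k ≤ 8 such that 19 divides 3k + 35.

At k = 4, 3·4 + 35 = 47 ≡ 9 (mod 19), and each step in k adds 3, giving residues 9, 12, 15, 18, 2 for k = 4, 5, …, 8.
The residue 0 does not occur, so no k in [4, 8] makes 3k + 35 a multiple of 19.

There is no such integer k in that range.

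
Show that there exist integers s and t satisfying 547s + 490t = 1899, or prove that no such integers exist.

Since gcd(547, 490) = 1, every integer is an integer combination of 547 and 490.
Run the Euclidean algorithm on 547 and 490: 547 = 1·490 + 57, 490 = 8·57 + 34, 57 = 1·34 + 23, 34 = 1·23 + 11, 23 = 2·11 + 1, 11 = 11·1 + 0.
Unwinding: 1 = 23 − 2·11 = 23 − 2·(34 − 1·23) = −2·34 + 3·23 = −2·34 + 3·(57 − 1·34) = 3·57 − 5·34 = 3·57 − 5·(490 − 8·57) = −5·490 + 43·57 = −5·490 + 43·(547 − 1·490) = 43·547 − 48·490, i.e. 547·43 + 490·(-48) = 1.
Times 1899: 547·81657 + 490·(-91152) = 1899, so (81657, -91152) solves it.
The general solution is s = 81657 + 490k, t = -91152 − 547k; taking k = -166 gives the smaller pair s = 317, t = -350.
Indeed 547·317 + 490·(-350) = 173399 − 171500 = 1899.

s = 317, t = -350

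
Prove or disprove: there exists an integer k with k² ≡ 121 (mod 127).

Take k = 11. Then 11² = 121, and since 0 ≤ 121 < 127 this is already reduced: 11² ≡ 121 (mod 127).

k = 11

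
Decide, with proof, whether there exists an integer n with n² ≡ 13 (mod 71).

71 is prime, so by Euler's criterion 13 is a square mod 71 iff 13^((71−1)/2) = 13^35 ≡ 1 (mod 71).
Repeated squaring mod 71: 13^2 = 169 ≡ 27; 13^4 ≡ 27² = 729 ≡ 19; 13^8 ≡ 19² = 361 ≡ 6; 13^16 ≡ 6² = 36 ≡ 36; 13^32 ≡ 36² = 1296 ≡ 18.
Since 35 = 32 + 2 + 1, 13^35 ≡ 18 · 27 · 13; multiplying out mod 71: 18·27 = 486 ≡ 60, then 60·13 = 780 ≡ 70. Thus 13^35 ≡ 70 ≡ −1 (mod 71).
By Euler's criterion 13 is a quadratic non-residue mod 71: no n satisfies n² ≡ 13 (mod 71).

No, no such integer exists.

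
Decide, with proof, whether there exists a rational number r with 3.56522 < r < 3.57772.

r = 25/7

Multiplying by 7: 7·3.56522 = 24.95654 and 7·3.57772 = 25.04404, so the integer 25 lies strictly between them.
So r = 25/7 works: it is a ratio of integers, and dividing 7·3.56522 < 25 < 7·3.57772 through by 7 gives 3.56522 < 25/7 < 3.57772.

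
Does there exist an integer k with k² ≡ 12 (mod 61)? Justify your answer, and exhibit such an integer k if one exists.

k = 45

Take k = 45. Then 45² = 2025 = 33·61 + 12, so 45² ≡ 12 (mod 61).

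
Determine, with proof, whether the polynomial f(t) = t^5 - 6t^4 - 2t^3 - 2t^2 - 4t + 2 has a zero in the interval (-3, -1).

f has no root in that interval.

f(-3) = -679 and f(-1) = -1, both negative, so a sign-change argument is unavailable; we show f keeps this sign on the whole interval.
Substitute t = -1 − u, where 0 < u < 2 on the interval. Expanding, f(-1 − u) = -u^5 - 11u^4 - 32u^3 - 42u^2 - 23u - 1.
The nonzero coefficients here are all negative, so for u > 0 every term is negative (or zero), and the constant term -1 is strictly negative.
Therefore f(t) < 0 throughout (-3, -1), and f has no zero there.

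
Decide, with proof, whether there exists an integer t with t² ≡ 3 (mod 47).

t = 35

t = 35 works: 35² = 1225, and 1225 − 3 = 1222 = 26·47.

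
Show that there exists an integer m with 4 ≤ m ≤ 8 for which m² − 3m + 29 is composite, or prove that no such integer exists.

At m = 7: 7² − 3·7 + 29 = 57 = 3·19, which is composite.

m = 7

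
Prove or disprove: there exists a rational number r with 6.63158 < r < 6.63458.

r = 199/30

Look for a denominator N such that an integer falls strictly between N·6.63158 and N·6.63458. N = 30 works: 30·6.63158 = 198.94740 < 199 < 199.03740 = 30·6.63458.
So r = 199/30 works: it is a ratio of integers, and dividing 30·6.63158 < 199 < 30·6.63458 through by 30 gives 6.63158 < 199/30 < 6.63458.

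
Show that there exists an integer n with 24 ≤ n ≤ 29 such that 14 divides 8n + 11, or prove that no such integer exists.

No, no such integer n in that range exists.

For n = 24, 25, …, 29 the values of 8n + 11 modulo 14 are 7, 1, 9, 3, 11, 5 respectively.
The residue 0 does not occur, so no n in [24, 29] makes 8n + 11 a multiple of 14.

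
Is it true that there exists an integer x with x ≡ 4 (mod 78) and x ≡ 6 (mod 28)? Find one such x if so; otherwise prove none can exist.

x = 706

The moduli are not coprime: gcd(78, 28) = 2. Compatibility requires 2 ∣ (6 − 4) = 2, which holds, so solutions exist.
Write x = 4 + 78t. Then 78t ≡ 6 − 4 ≡ 2 (mod 28); dividing through by 2 gives 39t ≡ 1 (mod 14).
39 ≡ 11 (mod 14), so this reads 11t ≡ 1 (mod 14). To invert 11 modulo 14: 14 = 1·11 + 3, 11 = 3·3 + 2, 3 = 1·2 + 1, 2 = 2·1 + 0, and unwinding, 1 = 3 − 1·2 = 3 − (11 − 3·3) = −11 + 4·3 = −11 + 4·(14 − 1·11) = 4·14 − 5·11. Thus 11⁻¹ ≡ -5 ≡ 9 (mod 14).
Therefore t ≡ 9·1 = 9 (mod 14).
Then x = 4 + 78·9 = 706.
Indeed 706 ≡ 4 (mod 78) and 706 ≡ 6 (mod 28).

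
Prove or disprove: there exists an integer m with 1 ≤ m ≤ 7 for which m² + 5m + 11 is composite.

m = 2

At m = 2: 2² + 5·2 + 11 = 25 = 5·5, which is composite.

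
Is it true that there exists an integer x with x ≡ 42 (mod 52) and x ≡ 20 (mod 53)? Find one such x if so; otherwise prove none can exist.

gcd(52, 53) = 1, so the Chinese Remainder Theorem guarantees exactly one residue class mod 2756 satisfying both.
Write x = 42 + 52t and require 42 + 52t ≡ 20 (mod 53), i.e. 52t ≡ 31 (mod 53).
Note 52·52 = 2704 ≡ 1 (mod 53) (as 2704 − 1 = 51·53), so 52⁻¹ ≡ 52.
Therefore t ≡ 52·31 = 1612 ≡ 22 (mod 53).
Taking t = 22 gives x = 42 + 52·22 = 1186.
Verify: 1186 = 22·52 + 42 and 1186 = 22·53 + 20. ✓

x = 1186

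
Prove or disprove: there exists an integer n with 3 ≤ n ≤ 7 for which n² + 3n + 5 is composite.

At n = 7: 7² + 3·7 + 5 = 75 = 3·25, which is composite.

n = 7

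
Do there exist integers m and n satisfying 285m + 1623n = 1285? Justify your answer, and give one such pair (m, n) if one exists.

Both 285 and 1623 are divisible by gcd(285, 1623) = 3, hence so is any combination 285m + 1623n.
But 1285 is not a multiple of 3 (it leaves remainder 1).
So the equation is unsolvable over ℤ.

No, no such integers exist.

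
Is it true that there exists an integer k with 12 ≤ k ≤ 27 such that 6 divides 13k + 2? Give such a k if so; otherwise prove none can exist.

For k = 12, 13, 14, 15 the values 158, 171, 184, 197 are not multiples of 6. Try k = 16: 13·16 + 2 = 210 = 35·6, which is divisible by 6.

k = 16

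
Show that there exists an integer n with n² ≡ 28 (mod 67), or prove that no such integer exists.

No such integer exists.

Apply Euler's criterion with the prime 67: 28 is a quadratic residue iff 28^33 ≡ 1 (mod 67), and a non-residue iff it is ≡ −1.
Squaring successively (mod 67): 28^2 = 784 ≡ 47; 28^4 ≡ 47² = 2209 ≡ 65; 28^8 ≡ 65² = 4225 ≡ 4; 28^16 ≡ 4² = 16 ≡ 16; 28^32 ≡ 16² = 256 ≡ 55.
Since 33 = 32 + 1, 28^33 ≡ 55 · 28; multiplying out mod 67: 55·28 = 1540 ≡ 66. Thus 28^33 ≡ 66 ≡ −1 (mod 67).
By Euler's criterion 28 is a quadratic non-residue mod 67: no n satisfies n² ≡ 28 (mod 67).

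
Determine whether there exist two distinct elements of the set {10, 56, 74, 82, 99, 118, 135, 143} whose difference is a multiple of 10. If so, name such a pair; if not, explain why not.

Residues mod 10: 10↦0, 56↦6, 74↦4, 82↦2, 99↦9, 118↦8, 135↦5, 143↦3.
No residue repeats among the 8 elements, so no pair has difference ≡ 0 (mod 10).

There is no such pair.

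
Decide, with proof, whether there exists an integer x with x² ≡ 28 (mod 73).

Apply Euler's criterion with the prime 73: 28 is a quadratic residue iff 28^36 ≡ 1 (mod 73), and a non-residue iff it is ≡ −1.
Repeated squaring mod 73: 28^2 = 784 ≡ 54; 28^4 ≡ 54² = 2916 ≡ 69; 28^8 ≡ 69² = 4761 ≡ 16; 28^16 ≡ 16² = 256 ≡ 37; 28^32 ≡ 37² = 1369 ≡ 55.
Since 36 = 32 + 4, 28^36 ≡ 55 · 69; multiplying out mod 73: 55·69 = 3795 ≡ 72. Thus 28^36 ≡ 72 ≡ −1 (mod 73).
By Euler's criterion 28 is a quadratic non-residue mod 73: no x satisfies x² ≡ 28 (mod 73).

There is no such integer.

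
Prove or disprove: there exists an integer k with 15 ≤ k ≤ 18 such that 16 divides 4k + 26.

For k = 15, 16, 17, 18 the values of 4k + 26 modulo 16 are 6, 10, 14, 2 respectively.
The residue 0 does not occur, so no k in [15, 18] makes 4k + 26 a multiple of 16.

No, no such integer k in that range exists.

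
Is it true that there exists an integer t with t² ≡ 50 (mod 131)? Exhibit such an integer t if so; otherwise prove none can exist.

131 is prime, so by Euler's criterion 50 is a square mod 131 iff 50^((131−1)/2) = 50^65 ≡ 1 (mod 131).
Repeated squaring mod 131: 50^2 = 2500 ≡ 11; 50^4 ≡ 11² = 121 ≡ 121; 50^8 ≡ 121² = 14641 ≡ 100; 50^16 ≡ 100² = 10000 ≡ 44; 50^32 ≡ 44² = 1936 ≡ 102; 50^64 ≡ 102² = 10404 ≡ 55.
Since 65 = 64 + 1, 50^65 ≡ 55 · 50; multiplying out mod 131: 55·50 = 2750 ≡ 130. Thus 50^65 ≡ 130 ≡ −1 (mod 131).
The value −1 means 50 is a non-residue modulo 131, so t² ≡ 50 (mod 131) is impossible.

There is no such integer.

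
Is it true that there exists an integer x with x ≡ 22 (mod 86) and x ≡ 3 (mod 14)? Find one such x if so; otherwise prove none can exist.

gcd(86, 14) = 2. If x ≡ 22 (mod 86) and x ≡ 3 (mod 14), then x ≡ 22 (mod 2) and x ≡ 3 (mod 2).
However 22 ≡ 0 and 3 ≡ 1 (mod 2), and 0 ≠ 1.
Therefore no such x exists.

No such integer exists.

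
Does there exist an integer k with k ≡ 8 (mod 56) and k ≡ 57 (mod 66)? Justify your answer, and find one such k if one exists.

No such integer exists.

gcd(56, 66) = 2. If k ≡ 8 (mod 56) and k ≡ 57 (mod 66), then k ≡ 8 (mod 2) and k ≡ 57 (mod 2).
These are incompatible: 8 − 57 = -49 is not divisible by 2.
So no integer satisfies both congruences.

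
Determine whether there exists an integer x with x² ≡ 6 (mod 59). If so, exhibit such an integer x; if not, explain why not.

Apply Euler's criterion with the prime 59: 6 is a quadratic residue iff 6^29 ≡ 1 (mod 59), and a non-residue iff it is ≡ −1.
Repeated squaring mod 59: 6^2 = 36 ≡ 36; 6^4 ≡ 36² = 1296 ≡ 57; 6^8 ≡ 57² = 3249 ≡ 4; 6^16 ≡ 4² = 16 ≡ 16.
Since 29 = 16 + 8 + 4 + 1, 6^29 ≡ 16 · 4 · 57 · 6; multiplying out mod 59: 16·4 = 64 ≡ 5, then 5·57 = 285 ≡ 49, then 49·6 = 294 ≡ 58. Thus 6^29 ≡ 58 ≡ −1 (mod 59).
By Euler's criterion 6 is a quadratic non-residue mod 59: no x satisfies x² ≡ 6 (mod 59).

No such integer exists.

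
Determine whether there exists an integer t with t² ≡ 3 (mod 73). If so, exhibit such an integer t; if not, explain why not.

Take t = 52. Then 52² = 2704 = 37·73 + 3, so 52² ≡ 3 (mod 73).

t = 52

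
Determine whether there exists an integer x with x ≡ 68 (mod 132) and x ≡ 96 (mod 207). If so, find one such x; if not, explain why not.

There is no such integer.

Reduce both congruences modulo 3, which divides 132 and 207: they say x ≡ 68 (mod 3) and x ≡ 96 (mod 3).
But 68 mod 3 = 2 while 96 mod 3 = 0, a contradiction.
So no integer satisfies both congruences.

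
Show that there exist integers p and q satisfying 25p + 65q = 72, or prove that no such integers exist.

No such integers exist.

gcd(25, 65) = 5, so every integer of the form 25p + 65q is a multiple of 5.
However 72 leaves remainder 2 on division by 5.
So the equation is unsolvable over ℤ.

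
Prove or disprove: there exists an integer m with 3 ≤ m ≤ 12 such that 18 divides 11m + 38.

m = 8

Try m = 8: 11·8 + 38 = 126 = 7·18, which is divisible by 18.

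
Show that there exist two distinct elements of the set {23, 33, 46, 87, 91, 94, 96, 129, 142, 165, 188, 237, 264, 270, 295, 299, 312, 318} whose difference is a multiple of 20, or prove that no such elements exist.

Two integers differ by a multiple of 20 exactly when they have the same residue mod 20. The residues are 23↦3, 33↦13, 46↦6, 87↦7, 91↦11, 94↦14, 96↦16, 129↦9, 142↦2, 165↦5, 188↦8, 237↦17, 264↦4, 270↦10, 295↦15, 299↦19, 312↦12, 318↦18.
No residue repeats among the 18 elements, so no pair has difference ≡ 0 (mod 20).

There is no such pair.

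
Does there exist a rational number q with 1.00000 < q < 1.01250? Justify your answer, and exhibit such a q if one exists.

q = 82/81

Multiplying by 81: 81·1.00000 = 81.00000 and 81·1.01250 = 82.01250, so the integer 82 lies strictly between them.
Dividing back, 1.00000 < 82/81 < 1.01250, and 82/81 is rational.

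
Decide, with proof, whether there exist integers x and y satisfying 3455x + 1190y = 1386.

gcd(3455, 1190) = 5, so every integer of the form 3455x + 1190y is a multiple of 5.
But 1386 is not a multiple of 5 (it leaves remainder 1).
So the equation is unsolvable over ℤ.

There are no such integers.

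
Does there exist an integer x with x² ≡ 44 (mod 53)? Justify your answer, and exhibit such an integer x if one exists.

x = 16

x = 16 works: 16² = 256, and 256 − 44 = 212 = 4·53.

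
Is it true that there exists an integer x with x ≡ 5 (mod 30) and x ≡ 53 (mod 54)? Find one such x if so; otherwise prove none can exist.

The moduli are not coprime: gcd(30, 54) = 6. Compatibility requires 6 ∣ (53 − 5) = 48, which holds, so solutions exist.
List candidates x ≡ 5 (mod 30): 5, 35, 65, 95, 125, 155, 185, 215. Modulo 54 these are 5, 35, 11, 41, 17, 47, 23, 53; 215 gives 53 as required.
Indeed 215 ≡ 5 (mod 30) and 215 ≡ 53 (mod 54).

x = 215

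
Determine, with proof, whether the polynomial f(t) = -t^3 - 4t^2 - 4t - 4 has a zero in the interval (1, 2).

f(1) = -13 and f(2) = -36, both negative, so a sign-change argument is unavailable; we show f keeps this sign on the whole interval.
Shift to the endpoint 1: with t = 1 + u (0 < u < 1), one computes f(1 + u) = -u^3 - 7u^2 - 15u - 13.
All 4 nonzero coefficients of this polynomial in u are negative; hence for u > 0 the value is a sum of negative terms (the constant -13 among them).
Therefore f(t) < 0 throughout (1, 2), and f has no zero there.

No.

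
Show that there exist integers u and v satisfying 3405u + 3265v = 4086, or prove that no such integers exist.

No, no such integers exist.

Both 3405 and 3265 are divisible by gcd(3405, 3265) = 5, hence so is any combination 3405u + 3265v.
However 4086 leaves remainder 1 on division by 5.
So the equation is unsolvable over ℤ.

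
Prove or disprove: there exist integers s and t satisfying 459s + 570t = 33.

s = 87, t = -70

Every value of 459s + 570t is a multiple of gcd(459, 570) = 3; since 3 ∣ 33, solutions exist.
Dividing through by 3 reduces the equation to 153s + 190t = 11.
Dividing repeatedly: 190 = 1·153 + 37, 153 = 4·37 + 5, 37 = 7·5 + 2, 5 = 2·2 + 1, 2 = 2·1 + 0.
Back-substituting, 1 = 5 − 2·2 = 5 − 2·(37 − 7·5) = −2·37 + 15·5 = −2·37 + 15·(153 − 4·37) = 15·153 − 62·37 = 15·153 − 62·(190 − 1·153) = −62·190 + 77·153; that is, 153·77 + 190·(-62) = 1.
Scaling by 11 gives the particular solution (s, t) = (847, -682).
The general solution is s = 847 + 190k, t = -682 − 153k; taking k = -4 gives the smaller pair s = 87, t = -70.
Indeed 459·87 + 570·(-70) = 39933 − 39900 = 33.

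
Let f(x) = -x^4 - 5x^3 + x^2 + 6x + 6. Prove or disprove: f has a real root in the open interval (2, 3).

No such root exists.

f(2) = -34 and f(3) = -183, both negative, so a sign-change argument is unavailable; we show f keeps this sign on the whole interval.
Substitute x = 2 + u, where 0 < u < 1 on the interval. Expanding, f(2 + u) = -u^4 - 13u^3 - 53u^2 - 82u - 34.
All 5 nonzero coefficients of this polynomial in u are negative; hence for u > 0 the value is a sum of negative terms (the constant -34 among them).
So f is strictly negative on (2, 3); no root exists in the interval.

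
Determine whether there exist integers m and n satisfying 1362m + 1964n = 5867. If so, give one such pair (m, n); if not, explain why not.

gcd(1362, 1964) = 2, so every integer of the form 1362m + 1964n is a multiple of 2.
But 5867 = 2·2933 + 1, so 2 ∤ 5867.
So the equation is unsolvable over ℤ.

No such integers exist.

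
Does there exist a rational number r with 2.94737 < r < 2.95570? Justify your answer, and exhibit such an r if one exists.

Look for a denominator N such that an integer falls strictly between N·2.94737 and N·2.95570. N = 20 works: 20·2.94737 = 58.94740 < 59 < 59.11400 = 20·2.95570.
Hence 59/20 is a rational number with 2.94737 < 59/20 < 2.95570.

r = 59/20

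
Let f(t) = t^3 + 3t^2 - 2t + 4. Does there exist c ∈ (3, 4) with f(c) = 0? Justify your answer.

f has no root in that interval.

The endpoint values f(3) = 52 and f(4) = 108 are both positive. Claim: f(t) > 0 for every t in (3, 4).
Shift to the endpoint 3: with t = 3 + u (0 < u < 1), one computes f(3 + u) = u^3 + 12u^2 + 43u + 52.
The nonzero coefficients here are all positive, so for u > 0 every term is positive (or zero), and the constant term 52 is strictly positive.
So f is strictly positive on (3, 4); no root exists in the interval.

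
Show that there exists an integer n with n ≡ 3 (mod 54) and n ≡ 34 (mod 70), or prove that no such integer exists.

No such integer exists.

gcd(54, 70) = 2. If n ≡ 3 (mod 54) and n ≡ 34 (mod 70), then n ≡ 3 (mod 2) and n ≡ 34 (mod 2).
These are incompatible: 3 − 34 = -31 is not divisible by 2.
Hence the system has no solution.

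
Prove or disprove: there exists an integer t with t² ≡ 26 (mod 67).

t = 48 works: 48² = 2304, and 2304 − 26 = 2278 = 34·67.

t = 48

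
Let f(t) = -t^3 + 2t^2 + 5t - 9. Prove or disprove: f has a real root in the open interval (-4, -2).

f(-4) = 67 and f(-2) = -3, which have opposite signs.
As a polynomial, f is continuous on every closed interval.
By the Intermediate Value Theorem f must vanish at some point of (-4, -2).

Such a root exists.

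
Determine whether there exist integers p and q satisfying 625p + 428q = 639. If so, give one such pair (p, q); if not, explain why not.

Since gcd(625, 428) = 1, every integer is an integer combination of 625 and 428.
Euclidean algorithm: 625 = 1·428 + 197, 428 = 2·197 + 34, 197 = 5·34 + 27, 34 = 1·27 + 7, 27 = 3·7 + 6, 7 = 1·6 + 1, 6 = 6·1 + 0.
Working back up the chain: 1 = 7 − 1·6 = 7 − (27 − 3·7) = −27 + 4·7 = −27 + 4·(34 − 1·27) = 4·34 − 5·27 = 4·34 − 5·(197 − 5·34) = −5·197 + 29·34 = −5·197 + 29·(428 − 2·197) = 29·428 − 63·197 = 29·428 − 63·(625 − 1·428) = −63·625 + 92·428. So 625·(-63) + 428·92 = 1.
Times 639: 625·(-40257) + 428·58788 = 639, so (-40257, 58788) solves it.
Adding 95·428 to p and subtracting 95·625 from q gives the tidier solution (403, -587).
Check: 625·403 + 428·(-587) = 251875 − 251236 = 639. ✓

p = 403, q = -587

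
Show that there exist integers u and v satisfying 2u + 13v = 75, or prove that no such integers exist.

u = 5, v = 5

2 and 13 are coprime, so 2u + 13v ranges over all of ℤ.
Dividing repeatedly: 13 = 6·2 + 1, 2 = 2·1 + 0.
Working back up the chain: 1 = 13 − 6·2. So 2·(-6) + 13·1 = 1.
Multiplying through by 75: u = (-6)·75 = -450, v = 1·75 = 75 is a solution.
Shifting by a multiple of (13, −2) keeps it a solution: u = -450 + 35·13 = 5, v = 75 − 35·2 = 5.
Check: 2·5 + 13·5 = 10 + 65 = 75. ✓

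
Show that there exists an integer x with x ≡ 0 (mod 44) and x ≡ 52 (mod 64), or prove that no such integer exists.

x = 308

gcd(44, 64) = 4. A simultaneous solution exists iff 0 ≡ 52 (mod 4); here 0 mod 4 = 0 = 52 mod 4, so it does.
Step through x = 0, 0 + 44, 0 + 2·44, …: the values 0, 44, 88, 132, 176, 220, 264, 308 reduce mod 64 to 0, 44, 24, 4, 48, 28, 8, 52. The value 308 hits 52.
Check: 308 mod 44 = 0, 308 mod 64 = 52. ✓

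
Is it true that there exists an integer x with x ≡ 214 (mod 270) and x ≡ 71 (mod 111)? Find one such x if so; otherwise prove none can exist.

gcd(270, 111) = 3. If x ≡ 214 (mod 270) and x ≡ 71 (mod 111), then x ≡ 214 (mod 3) and x ≡ 71 (mod 3).
But 214 mod 3 = 1 while 71 mod 3 = 2, a contradiction.
So no integer satisfies both congruences.

No such integer exists.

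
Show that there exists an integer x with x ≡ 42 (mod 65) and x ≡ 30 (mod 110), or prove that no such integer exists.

gcd(65, 110) = 5. If x ≡ 42 (mod 65) and x ≡ 30 (mod 110), then x ≡ 42 (mod 5) and x ≡ 30 (mod 5).
However 42 ≡ 2 and 30 ≡ 0 (mod 5), and 2 ≠ 0.
Hence the system has no solution.

No such integer exists.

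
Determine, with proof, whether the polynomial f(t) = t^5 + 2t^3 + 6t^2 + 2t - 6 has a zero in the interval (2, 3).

The endpoint values f(2) = 70 and f(3) = 351 are both positive. Claim: f(t) > 0 for every t in (2, 3).
Substitute t = 2 + u, where 0 < u < 1 on the interval. Expanding, f(2 + u) = u^5 + 10u^4 + 42u^3 + 98u^2 + 130u + 70.
All 6 nonzero coefficients of this polynomial in u are positive; hence for u > 0 the value is a sum of positive terms (the constant 70 among them).
So f is strictly positive on (2, 3); no root exists in the interval.

No such root exists.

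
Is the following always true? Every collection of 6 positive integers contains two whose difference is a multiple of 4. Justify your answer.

Yes, this is always true.

Each integer lies in one of the 4 residue classes modulo 4.
Since 6 > 4, two of the 6 integers must share a residue class by the pigeonhole principle; call them a and b.
Then a ≡ b (mod 4), i.e. 4 ∣ (a − b).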